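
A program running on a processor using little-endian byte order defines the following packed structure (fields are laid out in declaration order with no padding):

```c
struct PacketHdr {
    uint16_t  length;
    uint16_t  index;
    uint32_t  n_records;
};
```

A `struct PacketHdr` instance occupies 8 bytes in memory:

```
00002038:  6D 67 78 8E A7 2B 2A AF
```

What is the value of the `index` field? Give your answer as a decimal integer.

`index` follows `length` (2 bytes), so it starts at byte offset 2 and occupies 2 bytes.
Bytes at offsets 2..3: 78 8E.
In little-endian order the low byte comes first in memory.
Reassemble most-significant byte first: 8E 78 → 0x8E78.
0x8E78 = 36472.

36472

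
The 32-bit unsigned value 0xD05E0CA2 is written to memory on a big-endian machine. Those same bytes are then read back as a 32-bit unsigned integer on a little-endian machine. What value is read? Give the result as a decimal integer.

Stored big-endian, the bytes at ascending addresses are D0 5E 0C A2.
Read back as little-endian, the first byte is least significant, giving 0xA20C5ED0.
0xA20C5ED0 = 2718719696.

2718719696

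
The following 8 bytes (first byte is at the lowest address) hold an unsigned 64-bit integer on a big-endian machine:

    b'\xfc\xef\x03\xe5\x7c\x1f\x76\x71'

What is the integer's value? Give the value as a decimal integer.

In big-endian order the high byte comes first in memory.
The bytes are already most-significant first: 0xFCEF03E57C1F7671.
0xFCEF03E57C1F7671 = 18225790501156517489.

18225790501156517489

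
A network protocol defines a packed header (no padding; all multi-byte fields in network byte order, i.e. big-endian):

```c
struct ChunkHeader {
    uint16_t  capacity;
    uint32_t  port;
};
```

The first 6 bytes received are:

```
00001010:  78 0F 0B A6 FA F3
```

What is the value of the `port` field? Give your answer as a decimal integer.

`port` follows `capacity` (2 bytes), so it starts at byte offset 2 and occupies 4 bytes.
Bytes at offsets 2..5: 0B A6 FA F3.
Big-endian: lowest address holds the most-significant byte.
The bytes are already most-significant first: 0x0BA6FAF3.
0x0BA6FAF3 = 195492595.

195492595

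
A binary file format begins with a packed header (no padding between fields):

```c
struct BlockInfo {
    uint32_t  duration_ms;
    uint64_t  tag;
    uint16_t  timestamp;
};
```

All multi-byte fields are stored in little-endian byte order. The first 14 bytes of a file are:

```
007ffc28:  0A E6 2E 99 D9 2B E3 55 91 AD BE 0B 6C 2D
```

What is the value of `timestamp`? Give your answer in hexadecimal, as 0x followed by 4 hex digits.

0x2D6C

`timestamp` follows `duration_ms` (4 B), `tag` (8 B), so it starts at offset 4 + 8 = 12 and occupies 2 bytes.
Bytes at offsets 12..13: 6C 2D.
In little-endian order the low byte comes first in memory.
Reassemble most-significant byte first: 2D 6C → 0x2D6C.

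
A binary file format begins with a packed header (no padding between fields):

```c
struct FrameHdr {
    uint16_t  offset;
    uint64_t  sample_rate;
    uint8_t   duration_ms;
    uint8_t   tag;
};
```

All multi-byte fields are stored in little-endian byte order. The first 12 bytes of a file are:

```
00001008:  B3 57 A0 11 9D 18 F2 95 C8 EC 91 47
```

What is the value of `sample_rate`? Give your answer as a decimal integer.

17062052055320695200

`sample_rate` follows `offset` (2 bytes), so it starts at byte offset 2 and occupies 8 bytes.
Bytes at offsets 2..9: A0 11 9D 18 F2 95 C8 EC.
Little-endian stores the least-significant byte at the lowest address.
Reassemble most-significant byte first: EC C8 95 F2 18 9D 11 A0 → 0xECC895F2189D11A0.
0xECC895F2189D11A0 = 17062052055320695200.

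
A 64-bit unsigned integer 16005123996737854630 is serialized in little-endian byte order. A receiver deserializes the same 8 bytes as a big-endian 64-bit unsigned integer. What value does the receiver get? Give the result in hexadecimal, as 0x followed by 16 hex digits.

16005123996737854630 in 64-bit hexadecimal is 0xDE1D9F79EBA3DCA6.
Stored little-endian, the bytes at ascending addresses are A6 DC A3 EB 79 9F 1D DE.
Read back as big-endian, the last byte is least significant, giving 0xA6DCA3EB799F1DDE.

0xA6DCA3EB799F1DDE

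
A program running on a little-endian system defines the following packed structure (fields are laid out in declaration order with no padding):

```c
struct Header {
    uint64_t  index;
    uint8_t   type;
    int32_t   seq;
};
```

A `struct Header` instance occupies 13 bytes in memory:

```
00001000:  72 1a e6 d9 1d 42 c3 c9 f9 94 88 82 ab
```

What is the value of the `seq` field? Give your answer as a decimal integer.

`seq` follows `index` (8 B), `type` (1 B), so it starts at offset 8 + 1 = 9 and occupies 4 bytes.
Bytes at offsets 9..12: 94 88 82 AB.
Little-endian: lowest address holds the least-significant byte.
Reassemble most-significant byte first: AB 82 88 94 → 0xAB828894.
Top bit is set, so as a signed 32-bit value this is 0xAB828894 − 2^32 = -1417508716.

-1417508716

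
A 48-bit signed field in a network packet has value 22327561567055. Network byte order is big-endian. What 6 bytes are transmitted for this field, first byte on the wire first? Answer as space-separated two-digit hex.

14 4E 8A 60 3B 4F

22327561567055 in hexadecimal, padded to 48 bits, is 0x144E8A603B4F.
Split into bytes (most-significant first): 14 4E 8A 60 3B 4F.
Big-endian stores the most-significant byte at the lowest address.
So the memory order matches the most-significant-first order: 14 4E 8A 60 3B 4F.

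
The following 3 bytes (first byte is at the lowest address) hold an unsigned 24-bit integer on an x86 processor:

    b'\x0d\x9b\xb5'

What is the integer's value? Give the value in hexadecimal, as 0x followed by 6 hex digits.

0xB59B0D

In little-endian order the low byte comes first in memory.
Reassemble most-significant byte first: B5 9B 0D → 0xB59B0D.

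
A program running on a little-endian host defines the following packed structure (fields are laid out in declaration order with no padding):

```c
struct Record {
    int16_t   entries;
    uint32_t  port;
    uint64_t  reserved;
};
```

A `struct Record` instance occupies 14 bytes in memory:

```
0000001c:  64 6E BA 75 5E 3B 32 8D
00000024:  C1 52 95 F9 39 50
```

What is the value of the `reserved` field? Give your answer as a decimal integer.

5780926016440601906

`reserved` follows `entries` (2 B), `port` (4 B), so it starts at offset 2 + 4 = 6 and occupies 8 bytes.
Bytes at offsets 6..13: 32 8D C1 52 95 F9 39 50.
Little-endian stores the least-significant byte at the lowest address.
Reassemble most-significant byte first: 50 39 F9 95 52 C1 8D 32 → 0x5039F99552C18D32.
0x5039F99552C18D32 = 5780926016440601906.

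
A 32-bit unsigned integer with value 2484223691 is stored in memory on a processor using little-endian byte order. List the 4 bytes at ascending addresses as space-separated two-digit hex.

CB 3E 12 94

2484223691 in hexadecimal, padded to 32 bits, is 0x94123ECB.
Split into bytes (most-significant first): 94 12 3E CB.
Little-endian stores the least-significant byte at the lowest address.
So at ascending addresses the bytes are CB 3E 12 94.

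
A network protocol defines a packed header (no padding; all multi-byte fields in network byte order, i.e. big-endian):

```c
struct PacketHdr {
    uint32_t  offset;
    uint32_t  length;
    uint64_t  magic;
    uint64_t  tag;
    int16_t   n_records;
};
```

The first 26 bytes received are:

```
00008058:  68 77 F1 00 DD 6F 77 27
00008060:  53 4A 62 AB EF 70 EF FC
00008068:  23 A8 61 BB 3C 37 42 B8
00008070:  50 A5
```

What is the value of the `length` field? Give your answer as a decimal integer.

`length` follows `offset` (4 bytes), so it starts at byte offset 4 and occupies 4 bytes.
Bytes at offsets 4..7: DD 6F 77 27.
In big-endian order the high byte comes first in memory.
The bytes are already most-significant first: 0xDD6F7727.
0xDD6F7727 = 3715069735.

3715069735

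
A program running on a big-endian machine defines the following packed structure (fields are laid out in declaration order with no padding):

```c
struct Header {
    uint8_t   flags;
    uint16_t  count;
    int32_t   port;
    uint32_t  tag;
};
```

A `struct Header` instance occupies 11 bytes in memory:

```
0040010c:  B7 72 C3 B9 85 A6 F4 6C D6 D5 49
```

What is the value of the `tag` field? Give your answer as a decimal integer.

1826018633

`tag` follows `flags` (1 B), `count` (2 B), `port` (4 B), so it starts at offset 1 + 2 + 4 = 7 and occupies 4 bytes.
Bytes at offsets 7..10: 6C D6 D5 49.
Big-endian: lowest address holds the most-significant byte.
The bytes are already most-significant first: 0x6CD6D549.
0x6CD6D549 = 1826018633.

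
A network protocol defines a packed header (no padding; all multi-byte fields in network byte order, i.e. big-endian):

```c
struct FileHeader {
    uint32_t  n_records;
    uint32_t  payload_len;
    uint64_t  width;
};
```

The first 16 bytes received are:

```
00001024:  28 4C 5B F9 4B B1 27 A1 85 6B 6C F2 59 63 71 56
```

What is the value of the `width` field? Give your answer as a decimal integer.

`width` follows `n_records` (4 B), `payload_len` (4 B), so it starts at offset 4 + 4 = 8 and occupies 8 bytes.
Bytes at offsets 8..15: 85 6B 6C F2 59 63 71 56.
In big-endian order the high byte comes first in memory.
The bytes are already most-significant first: 0x856B6CF259637156.
0x856B6CF259637156 = 9613897617690030422.

9613897617690030422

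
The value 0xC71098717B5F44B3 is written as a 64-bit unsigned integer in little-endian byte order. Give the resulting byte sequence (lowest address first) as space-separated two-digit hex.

B3 44 5F 7B 71 98 10 C7

Split into bytes (most-significant first): C7 10 98 71 7B 5F 44 B3.
In little-endian order the low byte comes first in memory.
So at ascending addresses the bytes are B3 44 5F 7B 71 98 10 C7.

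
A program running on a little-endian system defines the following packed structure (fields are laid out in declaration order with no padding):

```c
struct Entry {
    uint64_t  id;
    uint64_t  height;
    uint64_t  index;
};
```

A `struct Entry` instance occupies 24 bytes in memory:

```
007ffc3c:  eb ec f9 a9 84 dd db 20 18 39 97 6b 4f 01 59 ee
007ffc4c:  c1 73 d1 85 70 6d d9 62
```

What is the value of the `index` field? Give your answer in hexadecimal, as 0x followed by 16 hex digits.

`index` follows `id` (8 B), `height` (8 B), so it starts at offset 8 + 8 = 16 and occupies 8 bytes.
Bytes at offsets 16..23: C1 73 D1 85 70 6D D9 62.
In little-endian order the low byte comes first in memory.
Reassemble most-significant byte first: 62 D9 6D 70 85 D1 73 C1 → 0x62D96D7085D173C1.

0x62D96D7085D173C1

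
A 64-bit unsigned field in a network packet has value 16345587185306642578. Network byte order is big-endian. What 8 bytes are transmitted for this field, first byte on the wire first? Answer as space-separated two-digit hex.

E2 D7 30 F1 41 61 28 92

16345587185306642578 in hexadecimal, padded to 64 bits, is 0xE2D730F141612892.
Split into bytes (most-significant first): E2 D7 30 F1 41 61 28 92.
Big-endian stores the most-significant byte at the lowest address.
So the memory order matches the most-significant-first order: E2 D7 30 F1 41 61 28 92.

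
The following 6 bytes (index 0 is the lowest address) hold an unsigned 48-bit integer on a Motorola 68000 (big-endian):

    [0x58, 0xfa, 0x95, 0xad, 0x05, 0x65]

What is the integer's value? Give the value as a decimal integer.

Big-endian: lowest address holds the most-significant byte.
The bytes are already most-significant first: 0x58FA95AD0565.
0x58FA95AD0565 = 97833276212581.

97833276212581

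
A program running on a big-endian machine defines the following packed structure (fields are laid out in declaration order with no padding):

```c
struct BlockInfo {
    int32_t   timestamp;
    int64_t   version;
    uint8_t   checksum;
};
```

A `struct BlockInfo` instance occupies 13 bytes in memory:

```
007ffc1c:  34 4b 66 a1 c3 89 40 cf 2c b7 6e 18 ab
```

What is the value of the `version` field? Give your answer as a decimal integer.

-4356879905951617512

`version` follows `timestamp` (4 bytes), so it starts at byte offset 4 and occupies 8 bytes.
Bytes at offsets 4..11: C3 89 40 CF 2C B7 6E 18.
In big-endian order the high byte comes first in memory.
The bytes are already most-significant first: 0xC38940CF2CB76E18.
Top bit is set, so as a signed 64-bit value this is 0xC38940CF2CB76E18 − 2^64 = -4356879905951617512.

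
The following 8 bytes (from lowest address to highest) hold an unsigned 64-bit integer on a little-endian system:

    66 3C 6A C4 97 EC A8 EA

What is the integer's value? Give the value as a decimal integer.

16909024937542040678

Little-endian: lowest address holds the least-significant byte.
Reassemble most-significant byte first: EA A8 EC 97 C4 6A 3C 66 → 0xEAA8EC97C46A3C66.
0xEAA8EC97C46A3C66 = 16909024937542040678.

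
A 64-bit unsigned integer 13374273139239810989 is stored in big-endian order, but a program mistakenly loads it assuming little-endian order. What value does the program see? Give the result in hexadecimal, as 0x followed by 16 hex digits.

13374273139239810989 in 64-bit hexadecimal is 0xB99AF68F696FF7AD.
Stored big-endian, the bytes at ascending addresses are B9 9A F6 8F 69 6F F7 AD.
Read back as little-endian, the first byte is least significant, giving 0xADF76F698FF69AB9.

0xADF76F698FF69AB9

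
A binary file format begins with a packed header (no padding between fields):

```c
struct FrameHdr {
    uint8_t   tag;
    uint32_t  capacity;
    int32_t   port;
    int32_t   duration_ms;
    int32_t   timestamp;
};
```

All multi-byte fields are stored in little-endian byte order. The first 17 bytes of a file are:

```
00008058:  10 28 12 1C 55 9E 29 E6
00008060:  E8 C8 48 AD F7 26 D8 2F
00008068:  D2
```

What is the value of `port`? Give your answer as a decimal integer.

`port` follows `tag` (1 B), `capacity` (4 B), so it starts at offset 1 + 4 = 5 and occupies 4 bytes.
Bytes at offsets 5..8: 9E 29 E6 E8.
In little-endian order the low byte comes first in memory.
Reassemble most-significant byte first: E8 E6 29 9E → 0xE8E6299E.
Top bit is set, so as a signed 32-bit value this is 0xE8E6299E − 2^32 = -387569250.

-387569250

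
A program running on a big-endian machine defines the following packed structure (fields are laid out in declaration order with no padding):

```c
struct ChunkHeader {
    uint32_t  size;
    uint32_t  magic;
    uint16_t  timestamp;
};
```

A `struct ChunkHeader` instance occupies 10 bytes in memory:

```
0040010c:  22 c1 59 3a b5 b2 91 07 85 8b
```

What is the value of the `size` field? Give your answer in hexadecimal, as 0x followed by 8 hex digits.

`size` is the first field, at byte offset 0, occupying 4 bytes.
Bytes at offsets 0..3: 22 C1 59 3A.
In big-endian order the high byte comes first in memory.
The bytes are already most-significant first: 0x22C1593A.

0x22C1593A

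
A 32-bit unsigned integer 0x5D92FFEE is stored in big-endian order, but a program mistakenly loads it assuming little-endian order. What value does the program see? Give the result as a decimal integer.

Stored big-endian, the bytes at ascending addresses are 5D 92 FF EE.
Read back as little-endian, the first byte is least significant, giving 0xEEFF925D.
0xEEFF925D = 4009726557.

4009726557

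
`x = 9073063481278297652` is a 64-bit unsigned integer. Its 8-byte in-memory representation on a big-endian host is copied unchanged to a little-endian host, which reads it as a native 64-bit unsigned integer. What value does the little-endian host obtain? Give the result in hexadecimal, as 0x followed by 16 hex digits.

9073063481278297652 in 64-bit hexadecimal is 0x7DE9FF2A42297634.
Stored big-endian, the bytes at ascending addresses are 7D E9 FF 2A 42 29 76 34.
Read back as little-endian, the first byte is least significant, giving 0x347629422AFFE97D.

0x347629422AFFE97D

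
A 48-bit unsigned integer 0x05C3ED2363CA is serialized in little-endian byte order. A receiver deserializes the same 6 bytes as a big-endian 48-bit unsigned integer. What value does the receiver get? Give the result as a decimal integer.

222527153357573

Stored little-endian, the bytes at ascending addresses are CA 63 23 ED C3 05.
Read back as big-endian, the last byte is least significant, giving 0xCA6323EDC305.
0xCA6323EDC305 = 222527153357573.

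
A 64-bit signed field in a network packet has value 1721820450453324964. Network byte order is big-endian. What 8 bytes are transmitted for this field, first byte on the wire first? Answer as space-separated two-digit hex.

1721820450453324964 in hexadecimal, padded to 64 bits, is 0x17E52293BC4604A4.
Split into bytes (most-significant first): 17 E5 22 93 BC 46 04 A4.
In big-endian order the high byte comes first in memory.
So the memory order matches the most-significant-first order: 17 E5 22 93 BC 46 04 A4.

17 E5 22 93 BC 46 04 A4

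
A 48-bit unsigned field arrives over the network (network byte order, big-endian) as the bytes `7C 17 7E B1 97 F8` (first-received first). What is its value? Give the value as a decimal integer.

136440351660024

Big-endian: lowest address holds the most-significant byte.
The bytes are already most-significant first: 0x7C177EB197F8.
0x7C177EB197F8 = 136440351660024.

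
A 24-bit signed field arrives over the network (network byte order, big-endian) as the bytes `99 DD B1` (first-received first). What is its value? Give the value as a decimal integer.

-6693455

Big-endian: lowest address holds the most-significant byte.
The bytes are already most-significant first: 0x99DDB1.
Top bit is set, so as a signed 24-bit value this is 0x99DDB1 − 2^24 = -6693455.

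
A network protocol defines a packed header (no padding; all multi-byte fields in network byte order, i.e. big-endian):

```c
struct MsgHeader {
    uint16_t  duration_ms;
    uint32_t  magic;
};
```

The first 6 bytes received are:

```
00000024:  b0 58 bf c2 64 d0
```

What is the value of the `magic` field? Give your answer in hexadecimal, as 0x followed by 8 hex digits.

`magic` follows `duration_ms` (2 bytes), so it starts at byte offset 2 and occupies 4 bytes.
Bytes at offsets 2..5: BF C2 64 D0.
In big-endian order the high byte comes first in memory.
The bytes are already most-significant first: 0xBFC264D0.

0xBFC264D0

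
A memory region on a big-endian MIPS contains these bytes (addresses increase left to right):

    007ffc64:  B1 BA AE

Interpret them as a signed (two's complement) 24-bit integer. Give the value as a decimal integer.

-5129554

In big-endian order the high byte comes first in memory.
The bytes are already most-significant first: 0xB1BAAE.
Top bit is set, so as a signed 24-bit value this is 0xB1BAAE − 2^24 = -5129554.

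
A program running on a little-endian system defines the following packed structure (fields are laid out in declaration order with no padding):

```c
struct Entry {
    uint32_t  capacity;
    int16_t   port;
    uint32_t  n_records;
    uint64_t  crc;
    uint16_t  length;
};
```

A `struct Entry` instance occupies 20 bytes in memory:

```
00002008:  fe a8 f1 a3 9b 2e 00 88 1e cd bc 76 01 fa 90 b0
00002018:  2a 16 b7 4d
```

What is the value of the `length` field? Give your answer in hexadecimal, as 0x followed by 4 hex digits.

`length` follows `capacity` (4 B), `port` (2 B), `n_records` (4 B), `crc` (8 B), so it starts at offset 4 + 2 + 4 + 8 = 18 and occupies 2 bytes.
Bytes at offsets 18..19: B7 4D.
In little-endian order the low byte comes first in memory.
Reassemble most-significant byte first: 4D B7 → 0x4DB7.

0x4DB7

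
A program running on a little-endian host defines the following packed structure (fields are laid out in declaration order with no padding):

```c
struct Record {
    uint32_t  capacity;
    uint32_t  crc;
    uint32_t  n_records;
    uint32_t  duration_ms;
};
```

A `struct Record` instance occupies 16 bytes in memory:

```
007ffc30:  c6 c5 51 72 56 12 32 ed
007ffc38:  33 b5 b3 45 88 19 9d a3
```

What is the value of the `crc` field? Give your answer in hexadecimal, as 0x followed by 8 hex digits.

0xED321256

`crc` follows `capacity` (4 bytes), so it starts at byte offset 4 and occupies 4 bytes.
Bytes at offsets 4..7: 56 12 32 ED.
Little-endian: lowest address holds the least-significant byte.
Reassemble most-significant byte first: ED 32 12 56 → 0xED321256.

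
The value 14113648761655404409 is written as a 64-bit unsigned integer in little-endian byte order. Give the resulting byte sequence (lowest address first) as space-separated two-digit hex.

14113648761655404409 in hexadecimal, padded to 64 bits, is 0xC3DDC0C57B1A2779.
Split into bytes (most-significant first): C3 DD C0 C5 7B 1A 27 79.
In little-endian order the low byte comes first in memory.
So at ascending addresses the bytes are 79 27 1A 7B C5 C0 DD C3.

79 27 1A 7B C5 C0 DD C3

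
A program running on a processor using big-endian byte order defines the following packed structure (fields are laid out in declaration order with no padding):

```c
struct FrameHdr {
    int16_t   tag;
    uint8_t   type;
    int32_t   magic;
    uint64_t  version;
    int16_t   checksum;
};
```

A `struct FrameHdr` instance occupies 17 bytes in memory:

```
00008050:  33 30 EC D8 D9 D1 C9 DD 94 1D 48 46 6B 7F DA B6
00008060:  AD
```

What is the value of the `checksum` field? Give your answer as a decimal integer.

-18771

`checksum` follows `tag` (2 B), `type` (1 B), `magic` (4 B), `version` (8 B), so it starts at offset 2 + 1 + 4 + 8 = 15 and occupies 2 bytes.
Bytes at offsets 15..16: B6 AD.
Big-endian stores the most-significant byte at the lowest address.
The bytes are already most-significant first: 0xB6AD.
Top bit is set, so as a signed 16-bit value this is 0xB6AD − 2^16 = -18771.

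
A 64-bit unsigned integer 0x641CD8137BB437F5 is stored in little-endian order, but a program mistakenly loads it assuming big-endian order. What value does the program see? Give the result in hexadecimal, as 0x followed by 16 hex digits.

Stored little-endian, the bytes at ascending addresses are F5 37 B4 7B 13 D8 1C 64.
Read back as big-endian, the last byte is least significant, giving 0xF537B47B13D81C64.

0xF537B47B13D81C64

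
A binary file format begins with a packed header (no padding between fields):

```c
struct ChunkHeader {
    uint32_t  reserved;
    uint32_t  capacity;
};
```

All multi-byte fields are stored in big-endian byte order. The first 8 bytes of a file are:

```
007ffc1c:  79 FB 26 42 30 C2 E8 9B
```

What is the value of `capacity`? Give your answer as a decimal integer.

818079899

`capacity` follows `reserved` (4 bytes), so it starts at byte offset 4 and occupies 4 bytes.
Bytes at offsets 4..7: 30 C2 E8 9B.
Big-endian stores the most-significant byte at the lowest address.
The bytes are already most-significant first: 0x30C2E89B.
0x30C2E89B = 818079899.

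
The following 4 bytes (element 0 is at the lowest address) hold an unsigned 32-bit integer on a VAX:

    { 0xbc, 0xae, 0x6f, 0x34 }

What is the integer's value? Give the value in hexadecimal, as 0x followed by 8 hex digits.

0x346FAEBC

In little-endian order the low byte comes first in memory.
Reassemble most-significant byte first: 34 6F AE BC → 0x346FAEBC.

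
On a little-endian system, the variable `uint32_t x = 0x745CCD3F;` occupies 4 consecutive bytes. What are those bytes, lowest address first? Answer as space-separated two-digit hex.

Split into bytes (most-significant first): 74 5C CD 3F.
Little-endian: lowest address holds the least-significant byte.
So at ascending addresses the bytes are 3F CD 5C 74.

3F CD 5C 74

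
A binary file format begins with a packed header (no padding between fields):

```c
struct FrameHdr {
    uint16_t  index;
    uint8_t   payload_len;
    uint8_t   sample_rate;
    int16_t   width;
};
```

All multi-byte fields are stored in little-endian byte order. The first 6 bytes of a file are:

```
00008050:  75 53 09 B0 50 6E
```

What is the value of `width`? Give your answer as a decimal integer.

`width` follows `index` (2 B), `payload_len` (1 B), `sample_rate` (1 B), so it starts at offset 2 + 1 + 1 = 4 and occupies 2 bytes.
Bytes at offsets 4..5: 50 6E.
Little-endian: lowest address holds the least-significant byte.
Reassemble most-significant byte first: 6E 50 → 0x6E50.
0x6E50 = 28240.

28240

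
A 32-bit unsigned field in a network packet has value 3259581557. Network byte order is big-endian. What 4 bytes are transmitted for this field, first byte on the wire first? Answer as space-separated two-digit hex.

3259581557 in hexadecimal, padded to 32 bits, is 0xC2494475.
Split into bytes (most-significant first): C2 49 44 75.
Big-endian: lowest address holds the most-significant byte.
So the memory order matches the most-significant-first order: C2 49 44 75.

C2 49 44 75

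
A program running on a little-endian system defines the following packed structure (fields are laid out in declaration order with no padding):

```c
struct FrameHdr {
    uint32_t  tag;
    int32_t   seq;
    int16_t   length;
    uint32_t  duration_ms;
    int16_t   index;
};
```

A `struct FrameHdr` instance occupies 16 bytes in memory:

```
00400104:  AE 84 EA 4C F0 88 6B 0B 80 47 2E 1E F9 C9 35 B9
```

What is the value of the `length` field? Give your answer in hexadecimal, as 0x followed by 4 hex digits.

`length` follows `tag` (4 B), `seq` (4 B), so it starts at offset 4 + 4 = 8 and occupies 2 bytes.
Bytes at offsets 8..9: 80 47.
Little-endian stores the least-significant byte at the lowest address.
Reassemble most-significant byte first: 47 80 → 0x4780.

0x4780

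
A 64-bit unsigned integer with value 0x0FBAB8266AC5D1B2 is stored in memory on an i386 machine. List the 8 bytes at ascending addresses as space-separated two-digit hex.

Split into bytes (most-significant first): 0F BA B8 26 6A C5 D1 B2.
In little-endian order the low byte comes first in memory.
So at ascending addresses the bytes are B2 D1 C5 6A 26 B8 BA 0F.

B2 D1 C5 6A 26 B8 BA 0F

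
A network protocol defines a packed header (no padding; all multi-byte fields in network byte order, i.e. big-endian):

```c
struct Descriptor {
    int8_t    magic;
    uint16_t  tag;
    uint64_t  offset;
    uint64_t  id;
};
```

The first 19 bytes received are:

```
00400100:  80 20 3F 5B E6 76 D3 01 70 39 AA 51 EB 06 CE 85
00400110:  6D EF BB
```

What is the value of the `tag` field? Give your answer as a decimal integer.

`tag` follows `magic` (1 byte), so it starts at byte offset 1 and occupies 2 bytes.
Bytes at offsets 1..2: 20 3F.
Big-endian: lowest address holds the most-significant byte.
The bytes are already most-significant first: 0x203F.
0x203F = 8255.

8255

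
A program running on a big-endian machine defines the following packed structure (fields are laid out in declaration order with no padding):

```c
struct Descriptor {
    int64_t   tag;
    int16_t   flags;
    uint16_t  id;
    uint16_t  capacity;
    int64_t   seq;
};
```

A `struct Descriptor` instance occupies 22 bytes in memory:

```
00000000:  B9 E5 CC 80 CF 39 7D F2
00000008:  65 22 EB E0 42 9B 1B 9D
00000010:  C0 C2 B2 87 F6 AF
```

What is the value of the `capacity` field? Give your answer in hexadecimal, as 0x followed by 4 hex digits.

`capacity` follows `tag` (8 B), `flags` (2 B), `id` (2 B), so it starts at offset 8 + 2 + 2 = 12 and occupies 2 bytes.
Bytes at offsets 12..13: 42 9B.
Big-endian stores the most-significant byte at the lowest address.
The bytes are already most-significant first: 0x429B.

0x429B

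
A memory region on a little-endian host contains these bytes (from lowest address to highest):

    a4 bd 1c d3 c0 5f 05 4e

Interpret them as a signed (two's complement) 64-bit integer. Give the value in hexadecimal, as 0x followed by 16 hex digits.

Little-endian stores the least-significant byte at the lowest address.
Reassemble most-significant byte first: 4E 05 5F C0 D3 1C BD A4 → 0x4E055FC0D31CBDA4.

0x4E055FC0D31CBDA4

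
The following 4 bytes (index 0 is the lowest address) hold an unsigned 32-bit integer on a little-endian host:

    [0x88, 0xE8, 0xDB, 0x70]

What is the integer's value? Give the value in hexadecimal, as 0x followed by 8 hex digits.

0x70DBE888

In little-endian order the low byte comes first in memory.
Reassemble most-significant byte first: 70 DB E8 88 → 0x70DBE888.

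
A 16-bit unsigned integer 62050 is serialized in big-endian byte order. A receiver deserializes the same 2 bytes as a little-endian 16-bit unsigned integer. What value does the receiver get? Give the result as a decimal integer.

62050 in 16-bit hexadecimal is 0xF262.
Stored big-endian, the bytes at ascending addresses are F2 62.
Read back as little-endian, the first byte is least significant, giving 0x62F2.
0x62F2 = 25330.

25330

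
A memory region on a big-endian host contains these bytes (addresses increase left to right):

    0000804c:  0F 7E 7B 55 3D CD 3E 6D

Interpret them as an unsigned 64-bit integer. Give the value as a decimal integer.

Big-endian: lowest address holds the most-significant byte.
The bytes are already most-significant first: 0x0F7E7B553DCD3E6D.
0x0F7E7B553DCD3E6D = 1116465363673759341.

1116465363673759341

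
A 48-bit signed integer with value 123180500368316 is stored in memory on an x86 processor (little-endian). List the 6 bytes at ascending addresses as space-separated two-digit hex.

BC BB F7 31 08 70

123180500368316 in hexadecimal, padded to 48 bits, is 0x700831F7BBBC.
Split into bytes (most-significant first): 70 08 31 F7 BB BC.
Little-endian stores the least-significant byte at the lowest address.
So at ascending addresses the bytes are BC BB F7 31 08 70.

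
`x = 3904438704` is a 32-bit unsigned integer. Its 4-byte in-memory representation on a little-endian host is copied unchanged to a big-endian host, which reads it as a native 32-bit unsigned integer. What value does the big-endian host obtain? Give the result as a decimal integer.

3904438704 in 32-bit hexadecimal is 0xE8B901B0.
Stored little-endian, the bytes at ascending addresses are B0 01 B9 E8.
Read back as big-endian, the last byte is least significant, giving 0xB001B9E8.
0xB001B9E8 = 2952903144.

2952903144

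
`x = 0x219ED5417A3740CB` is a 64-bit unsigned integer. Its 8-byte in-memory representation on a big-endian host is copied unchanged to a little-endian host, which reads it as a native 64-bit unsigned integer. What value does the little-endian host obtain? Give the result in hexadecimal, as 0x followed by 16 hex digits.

Stored big-endian, the bytes at ascending addresses are 21 9E D5 41 7A 37 40 CB.
Read back as little-endian, the first byte is least significant, giving 0xCB40377A41D59E21.

0xCB40377A41D59E21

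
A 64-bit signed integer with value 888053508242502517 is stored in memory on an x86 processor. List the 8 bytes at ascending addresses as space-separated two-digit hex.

75 73 55 EC F5 FF 52 0C

888053508242502517 in hexadecimal, padded to 64 bits, is 0x0C52FFF5EC557375.
Split into bytes (most-significant first): 0C 52 FF F5 EC 55 73 75.
Little-endian: lowest address holds the least-significant byte.
So at ascending addresses the bytes are 75 73 55 EC F5 FF 52 0C.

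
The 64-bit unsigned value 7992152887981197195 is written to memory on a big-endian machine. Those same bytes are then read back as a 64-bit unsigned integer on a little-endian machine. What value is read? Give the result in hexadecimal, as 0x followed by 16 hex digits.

7992152887981197195 in 64-bit hexadecimal is 0x6EE9D4B516BB478B.
Stored big-endian, the bytes at ascending addresses are 6E E9 D4 B5 16 BB 47 8B.
Read back as little-endian, the first byte is least significant, giving 0x8B47BB16B5D4E96E.

0x8B47BB16B5D4E96E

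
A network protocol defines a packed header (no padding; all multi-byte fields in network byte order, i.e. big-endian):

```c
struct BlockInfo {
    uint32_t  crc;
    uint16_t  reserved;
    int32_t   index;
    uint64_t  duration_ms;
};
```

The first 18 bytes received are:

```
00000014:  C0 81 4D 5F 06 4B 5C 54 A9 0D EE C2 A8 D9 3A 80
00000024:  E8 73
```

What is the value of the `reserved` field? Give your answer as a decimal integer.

`reserved` follows `crc` (4 bytes), so it starts at byte offset 4 and occupies 2 bytes.
Bytes at offsets 4..5: 06 4B.
Big-endian stores the most-significant byte at the lowest address.
The bytes are already most-significant first: 0x064B.
0x064B = 1611.

1611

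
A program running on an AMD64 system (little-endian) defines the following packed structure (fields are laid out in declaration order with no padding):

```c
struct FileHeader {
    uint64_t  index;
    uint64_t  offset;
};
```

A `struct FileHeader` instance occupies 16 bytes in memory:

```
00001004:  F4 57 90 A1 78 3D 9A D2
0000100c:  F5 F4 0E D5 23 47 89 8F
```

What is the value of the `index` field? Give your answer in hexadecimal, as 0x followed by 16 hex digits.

`index` is the first field, at byte offset 0, occupying 8 bytes.
Bytes at offsets 0..7: F4 57 90 A1 78 3D 9A D2.
In little-endian order the low byte comes first in memory.
Reassemble most-significant byte first: D2 9A 3D 78 A1 90 57 F4 → 0xD29A3D78A19057F4.

0xD29A3D78A19057F4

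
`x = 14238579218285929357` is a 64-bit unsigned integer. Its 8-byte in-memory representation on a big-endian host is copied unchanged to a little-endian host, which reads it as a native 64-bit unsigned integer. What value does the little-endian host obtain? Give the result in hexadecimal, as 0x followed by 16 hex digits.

0x8D23311C5C9899C5

14238579218285929357 in 64-bit hexadecimal is 0xC599985C1C31238D.
Stored big-endian, the bytes at ascending addresses are C5 99 98 5C 1C 31 23 8D.
Read back as little-endian, the first byte is least significant, giving 0x8D23311C5C9899C5.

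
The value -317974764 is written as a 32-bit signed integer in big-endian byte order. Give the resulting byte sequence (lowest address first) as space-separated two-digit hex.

ED 0C 17 14

Two's complement of -317974764 in 32 bits: 317974764 = 0x12F3E8EC; invert → 0xED0C1713; add 1 → 0xED0C1714.
Split into bytes (most-significant first): ED 0C 17 14.
Big-endian stores the most-significant byte at the lowest address.
So the memory order matches the most-significant-first order: ED 0C 17 14.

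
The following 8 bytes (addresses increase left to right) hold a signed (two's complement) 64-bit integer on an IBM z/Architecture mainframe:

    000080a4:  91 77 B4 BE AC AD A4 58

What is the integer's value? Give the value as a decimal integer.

Big-endian stores the most-significant byte at the lowest address.
The bytes are already most-significant first: 0x9177B4BEACADA458.
Top bit is set, so as a signed 64-bit value this is 0x9177B4BEACADA458 − 2^64 = -7964698684947585960.

-7964698684947585960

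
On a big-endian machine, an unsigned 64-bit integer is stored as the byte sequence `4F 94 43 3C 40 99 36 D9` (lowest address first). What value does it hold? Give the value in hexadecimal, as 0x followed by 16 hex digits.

Big-endian: lowest address holds the most-significant byte.
The bytes are already most-significant first: 0x4F94433C409936D9.

0x4F94433C409936D9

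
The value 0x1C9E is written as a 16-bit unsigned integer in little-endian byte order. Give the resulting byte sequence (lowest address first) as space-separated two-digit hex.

9E 1C

Split into bytes (most-significant first): 1C 9E.
Little-endian stores the least-significant byte at the lowest address.
So at ascending addresses the bytes are 9E 1C.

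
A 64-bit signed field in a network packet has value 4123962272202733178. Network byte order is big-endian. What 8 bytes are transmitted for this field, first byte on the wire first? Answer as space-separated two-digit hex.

4123962272202733178 in hexadecimal, padded to 64 bits, is 0x393B41D63DC1B67A.
Split into bytes (most-significant first): 39 3B 41 D6 3D C1 B6 7A.
Big-endian: lowest address holds the most-significant byte.
So the memory order matches the most-significant-first order: 39 3B 41 D6 3D C1 B6 7A.

39 3B 41 D6 3D C1 B6 7A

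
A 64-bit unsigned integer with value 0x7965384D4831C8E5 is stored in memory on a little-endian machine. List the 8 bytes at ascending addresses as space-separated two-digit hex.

Split into bytes (most-significant first): 79 65 38 4D 48 31 C8 E5.
Little-endian stores the least-significant byte at the lowest address.
So at ascending addresses the bytes are E5 C8 31 48 4D 38 65 79.

E5 C8 31 48 4D 38 65 79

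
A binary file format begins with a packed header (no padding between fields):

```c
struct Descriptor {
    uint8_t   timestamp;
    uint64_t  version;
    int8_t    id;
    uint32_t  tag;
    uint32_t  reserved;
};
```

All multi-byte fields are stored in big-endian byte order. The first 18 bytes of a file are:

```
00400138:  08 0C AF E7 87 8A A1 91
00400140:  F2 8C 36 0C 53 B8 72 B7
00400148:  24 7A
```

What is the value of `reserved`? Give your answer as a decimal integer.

`reserved` follows `timestamp` (1 B), `version` (8 B), `id` (1 B), `tag` (4 B), so it starts at offset 1 + 8 + 1 + 4 = 14 and occupies 4 bytes.
Bytes at offsets 14..17: 72 B7 24 7A.
In big-endian order the high byte comes first in memory.
The bytes are already most-significant first: 0x72B7247A.
0x72B7247A = 1924605050.

1924605050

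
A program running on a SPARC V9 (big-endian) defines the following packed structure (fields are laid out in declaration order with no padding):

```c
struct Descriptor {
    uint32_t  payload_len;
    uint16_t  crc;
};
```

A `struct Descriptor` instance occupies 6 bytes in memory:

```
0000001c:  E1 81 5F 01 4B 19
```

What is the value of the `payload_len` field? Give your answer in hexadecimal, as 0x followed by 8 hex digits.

`payload_len` is the first field, at byte offset 0, occupying 4 bytes.
Bytes at offsets 0..3: E1 81 5F 01.
In big-endian order the high byte comes first in memory.
The bytes are already most-significant first: 0xE1815F01.

0xE1815F01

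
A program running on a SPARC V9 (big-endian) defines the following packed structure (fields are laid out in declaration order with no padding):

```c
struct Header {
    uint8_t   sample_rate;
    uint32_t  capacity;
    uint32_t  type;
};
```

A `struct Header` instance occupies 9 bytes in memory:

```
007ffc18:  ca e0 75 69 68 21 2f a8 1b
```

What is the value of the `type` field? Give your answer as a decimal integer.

`type` follows `sample_rate` (1 B), `capacity` (4 B), so it starts at offset 1 + 4 = 5 and occupies 4 bytes.
Bytes at offsets 5..8: 21 2F A8 1B.
In big-endian order the high byte comes first in memory.
The bytes are already most-significant first: 0x212FA81B.
0x212FA81B = 556771355.

556771355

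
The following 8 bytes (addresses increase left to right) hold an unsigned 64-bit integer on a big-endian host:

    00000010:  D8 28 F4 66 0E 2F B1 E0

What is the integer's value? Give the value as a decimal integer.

Big-endian: lowest address holds the most-significant byte.
The bytes are already most-significant first: 0xD828F4660E2FB1E0.
0xD828F4660E2FB1E0 = 15575968030422708704.

15575968030422708704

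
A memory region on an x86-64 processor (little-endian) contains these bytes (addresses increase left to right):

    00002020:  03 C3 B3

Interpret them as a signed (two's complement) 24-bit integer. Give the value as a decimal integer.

-4996349

In little-endian order the low byte comes first in memory.
Reassemble most-significant byte first: B3 C3 03 → 0xB3C303.
Top bit is set, so as a signed 24-bit value this is 0xB3C303 − 2^24 = -4996349.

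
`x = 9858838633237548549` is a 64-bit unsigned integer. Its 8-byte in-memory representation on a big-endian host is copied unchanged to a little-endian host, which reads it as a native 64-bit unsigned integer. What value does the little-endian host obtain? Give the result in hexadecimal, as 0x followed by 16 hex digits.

9858838633237548549 in 64-bit hexadecimal is 0x88D1A180A8058E05.
Stored big-endian, the bytes at ascending addresses are 88 D1 A1 80 A8 05 8E 05.
Read back as little-endian, the first byte is least significant, giving 0x058E05A880A1D188.

0x058E05A880A1D188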